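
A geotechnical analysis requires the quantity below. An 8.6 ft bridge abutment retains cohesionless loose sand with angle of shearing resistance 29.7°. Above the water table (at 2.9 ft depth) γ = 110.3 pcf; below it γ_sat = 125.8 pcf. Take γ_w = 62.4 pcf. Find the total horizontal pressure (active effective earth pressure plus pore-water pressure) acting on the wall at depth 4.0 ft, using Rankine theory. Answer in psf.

K_a = (1 − sin φ)/(1 + sin φ) = 0.3374.
γ' = 125.8 − 62.4 = 63.40 pcf.
Effective vertical stress at 4.0 ft: σ'_v = 110.3×2.9 + 63.40×1.10 = 389.6 psf.
σ'_h = K_a σ'_v = 0.3374 × 389.6 = 131.4 psf; u = γ_w × 1.10 = 68.64 psf.
Total σ_h = 131.4 + 68.64 = 200.1 psf.

200 psf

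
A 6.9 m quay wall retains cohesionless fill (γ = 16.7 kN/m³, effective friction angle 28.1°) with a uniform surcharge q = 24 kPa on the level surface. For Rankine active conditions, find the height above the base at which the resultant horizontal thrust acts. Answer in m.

2.64 m

K_a = 0.3596.
Triangular part P₁ = ½K_aγH² = 143.0 at H/3 = 2.300 m; rectangular part P₂ = K_a q H = 59.55 at H/2 = 3.450 m.
ȳ = (P₁·2.300 + P₂·3.450)/(P₁+P₂) = 2.638 m.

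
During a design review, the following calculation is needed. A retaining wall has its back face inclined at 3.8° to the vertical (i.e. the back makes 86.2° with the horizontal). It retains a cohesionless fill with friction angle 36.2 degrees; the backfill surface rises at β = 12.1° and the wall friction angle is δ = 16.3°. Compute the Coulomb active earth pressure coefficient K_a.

0.301

K_a = sin²(α+φ) / [sin²α · sin(α−δ) · (1 + √{sin(φ+δ)sin(φ−β) / (sin(α−δ)sin(α+β))})²].
With α = 86.2°, φ = 36.2°, δ = 16.3°, β = 12.1°: K_a = 0.3014.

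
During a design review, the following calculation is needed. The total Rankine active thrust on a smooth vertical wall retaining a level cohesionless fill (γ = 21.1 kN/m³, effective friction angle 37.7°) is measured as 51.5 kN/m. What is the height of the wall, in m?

K_a = 0.2411. P_a = ½ K_a γ H² ⇒ H = √(2P_a/(K_a γ)).
H = √(2×51.5/(0.2411×21.1)) = 4.500 m.

4.50 m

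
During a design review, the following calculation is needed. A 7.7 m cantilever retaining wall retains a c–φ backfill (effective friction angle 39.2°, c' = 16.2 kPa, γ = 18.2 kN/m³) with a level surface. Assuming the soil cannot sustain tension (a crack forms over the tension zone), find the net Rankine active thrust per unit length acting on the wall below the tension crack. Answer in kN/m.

32.0 kN/m

K_a = 0.2255; √K_a = 0.4748.
Tension-crack depth z_c = 2c/(γ√K_a) = 2×16.2/(18.2×0.4748) = 3.749 m.
σ_a at base = K_a γ H − 2c√K_a = 0.2255×18.2×7.7 − 2×16.2×0.4748 = 16.21 kPa.
P_a = ½ × 16.21 × (H − z_c) = 0.5×16.21×3.951 = 32.03 kN/m.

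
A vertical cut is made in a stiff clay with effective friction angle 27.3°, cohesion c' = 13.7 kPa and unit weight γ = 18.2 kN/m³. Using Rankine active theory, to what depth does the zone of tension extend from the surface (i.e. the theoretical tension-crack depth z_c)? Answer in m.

2.47 m

K_a = tan²(45° − 27.3°/2) = 0.3711; √K_a = 0.6092.
The active pressure is zero where K_a γ z = 2c√K_a, so z_c = 2c/(γ√K_a) = 2×13.7/(18.2×0.6092) = 2.471 m.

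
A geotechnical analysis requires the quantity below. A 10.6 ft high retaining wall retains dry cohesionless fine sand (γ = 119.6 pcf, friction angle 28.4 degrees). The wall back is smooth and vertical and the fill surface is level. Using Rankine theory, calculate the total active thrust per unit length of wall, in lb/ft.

K_a = tan²(45° − φ/2) = 0.3554.
P_a = ½ K_a γ H² = 0.5 × 0.3554 × 119.6 × 10.6² = 2388 lb/ft.

2390 lb/ft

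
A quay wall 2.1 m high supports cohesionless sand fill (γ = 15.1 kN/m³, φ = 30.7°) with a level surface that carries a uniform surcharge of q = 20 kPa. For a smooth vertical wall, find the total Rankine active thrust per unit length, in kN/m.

24.4 kN/m

K_a = tan²(45° − φ/2) = 0.3240.
Soil triangle: ½ K_a γ H² = 0.5×0.3240×15.1×2.1² = 10.79 kN/m.
Surcharge rectangle: K_a q H = 0.3240×20×2.1 = 13.61 kN/m.
Total = 10.79 + 13.61 = 24.40 kN/m.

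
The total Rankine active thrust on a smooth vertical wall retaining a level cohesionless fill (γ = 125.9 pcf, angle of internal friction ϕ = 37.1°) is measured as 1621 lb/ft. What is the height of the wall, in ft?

K_a = 0.2475. P_a = ½ K_a γ H² ⇒ H = √(2P_a/(K_a γ)).
H = √(2×1621/(0.2475×125.9)) = 10.20 ft.

10.2 ft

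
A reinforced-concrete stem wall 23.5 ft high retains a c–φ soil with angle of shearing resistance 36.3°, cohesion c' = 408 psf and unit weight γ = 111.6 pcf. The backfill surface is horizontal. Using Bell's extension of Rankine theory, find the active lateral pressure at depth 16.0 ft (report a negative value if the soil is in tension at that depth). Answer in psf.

44.5 psf

K_a = (1 − sin φ)/(1 + sin φ) = 0.2563.
σ_a = K_a γ z − 2c√K_a = 0.2563×111.6×16.0 − 2×408×0.5062 = 44.51 psf.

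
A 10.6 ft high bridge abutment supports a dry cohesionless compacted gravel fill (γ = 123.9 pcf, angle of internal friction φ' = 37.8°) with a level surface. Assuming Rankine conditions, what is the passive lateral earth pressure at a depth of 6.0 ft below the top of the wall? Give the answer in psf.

3100 psf

K_p = (1 + sin φ)/(1 − sin φ) = 4.167.
σ_h = K_p γ z = 4.167 × 123.9 × 6.0 = 3098 psf.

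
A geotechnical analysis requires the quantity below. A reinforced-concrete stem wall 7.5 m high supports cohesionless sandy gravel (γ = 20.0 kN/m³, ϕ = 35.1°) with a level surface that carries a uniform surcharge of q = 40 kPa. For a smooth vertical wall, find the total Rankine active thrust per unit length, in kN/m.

K_a = tan²(45° − φ/2) = 0.2698.
Soil triangle: ½ K_a γ H² = 0.5×0.2698×20.0×7.5² = 151.8 kN/m.
Surcharge rectangle: K_a q H = 0.2698×40×7.5 = 80.95 kN/m.
Total = 151.8 + 80.95 = 232.7 kN/m.

233 kN/m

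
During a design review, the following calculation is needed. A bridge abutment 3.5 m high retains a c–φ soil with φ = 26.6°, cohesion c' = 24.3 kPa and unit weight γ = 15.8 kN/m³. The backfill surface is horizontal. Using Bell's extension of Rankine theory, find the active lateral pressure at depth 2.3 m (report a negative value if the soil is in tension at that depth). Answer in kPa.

K_a = (1 − sin φ)/(1 + sin φ) = 0.3814.
σ_a = K_a γ z − 2c√K_a = 0.3814×15.8×2.3 − 2×24.3×0.6176 = -16.15 kPa.

-16.2 kPa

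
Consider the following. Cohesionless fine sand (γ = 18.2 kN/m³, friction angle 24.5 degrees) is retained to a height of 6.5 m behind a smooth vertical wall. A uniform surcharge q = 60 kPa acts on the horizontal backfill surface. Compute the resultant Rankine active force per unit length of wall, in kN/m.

320 kN/m

K_a = tan²(45° − φ/2) = 0.4137.
Soil triangle: ½ K_a γ H² = 0.5×0.4137×18.2×6.5² = 159.1 kN/m.
Surcharge rectangle: K_a q H = 0.4137×60×6.5 = 161.4 kN/m.
Total = 159.1 + 161.4 = 320.4 kN/m.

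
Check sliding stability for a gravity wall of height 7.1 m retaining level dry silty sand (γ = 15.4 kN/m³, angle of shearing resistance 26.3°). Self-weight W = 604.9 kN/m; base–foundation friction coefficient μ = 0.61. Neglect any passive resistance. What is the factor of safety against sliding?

2.46

K_a = tan²(45° − 26.3°/2) = 0.3859.
P_a = ½K_aγH² = 0.5×0.3859×15.4×7.1² = 149.8 kN/m, acting at H/3 = 2.367 m above the base.
FS_sliding = μW / P_a = 0.61×604.9 / 149.8 = 2.463.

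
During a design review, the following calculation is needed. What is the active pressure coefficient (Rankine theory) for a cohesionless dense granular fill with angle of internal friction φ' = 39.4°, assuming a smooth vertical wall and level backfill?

K_a = tan²(45° − φ/2) = tan²(25.30°) = 0.2234.

0.223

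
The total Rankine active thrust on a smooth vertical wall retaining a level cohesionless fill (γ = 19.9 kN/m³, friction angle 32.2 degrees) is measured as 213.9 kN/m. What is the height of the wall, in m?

8.40 m

K_a = 0.3047. P_a = ½ K_a γ H² ⇒ H = √(2P_a/(K_a γ)).
H = √(2×213.9/(0.3047×19.9)) = 8.399 m.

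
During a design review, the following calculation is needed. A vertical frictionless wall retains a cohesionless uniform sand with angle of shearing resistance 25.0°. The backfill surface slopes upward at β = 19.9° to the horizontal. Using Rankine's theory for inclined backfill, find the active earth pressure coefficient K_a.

0.545

K_a = cos β · (cos β − √(cos²β − cos²φ)) / (cos β + √(cos²β − cos²φ)).
cos β = 0.9403, cos φ = 0.9063, √(cos²β − cos²φ) = 0.2505.
K_a = 0.9403 × (0.9403 − 0.2505)/(0.9403 + 0.2505) = 0.5447.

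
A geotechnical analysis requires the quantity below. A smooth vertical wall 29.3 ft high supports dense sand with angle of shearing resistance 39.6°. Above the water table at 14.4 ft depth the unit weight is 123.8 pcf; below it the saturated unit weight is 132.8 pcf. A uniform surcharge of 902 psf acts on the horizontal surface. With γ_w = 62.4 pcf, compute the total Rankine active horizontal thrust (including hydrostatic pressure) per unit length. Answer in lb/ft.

K_a = tan²(45° − φ/2) = 0.2214.
γ' = 132.8 − 62.4 = 70.40 pcf. h₂ = H − d_w = 14.9 ft.
σ'_h: at surface K_a·q = 199.7; at WT K_a(q+γd_w) = 594.5; at base K_a(q+γd_w+γ'h₂) = 826.8 psf.
P₁ = ½(199.7+594.5)×14.4 = 5718; P₂ = ½(594.5+826.8)×14.9 = 10590; P_w = ½γ_w h₂² = 6927.
Total = 5718+10590+6927 = 23230 lb/ft.

23200 lb/ft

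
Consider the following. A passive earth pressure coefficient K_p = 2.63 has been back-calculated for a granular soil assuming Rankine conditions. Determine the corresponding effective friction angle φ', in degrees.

26.7°

K_p = (1+sin φ)/(1−sin φ) ⇒ sin φ = (K_p − 1)/(K_p + 1) = 0.4490.
φ = arcsin(0.4490) = 26.68°.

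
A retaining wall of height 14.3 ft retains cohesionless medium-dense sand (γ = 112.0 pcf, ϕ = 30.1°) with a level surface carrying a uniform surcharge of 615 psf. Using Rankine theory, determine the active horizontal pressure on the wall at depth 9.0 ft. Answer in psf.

K_a = (1 − sin φ)/(1 + sin φ) = 0.3320.
σ_v = γz + q = 112.0 × 9.0 + 615 = 1623 psf.
σ_h = K_a σ_v = 0.3320 × 1623 = 538.8 psf.

539 psf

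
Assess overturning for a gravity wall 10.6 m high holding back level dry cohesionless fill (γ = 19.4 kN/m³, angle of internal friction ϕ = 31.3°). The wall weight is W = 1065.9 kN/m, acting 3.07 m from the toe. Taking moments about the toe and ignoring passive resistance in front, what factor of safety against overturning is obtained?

2.69

K_a = tan²(45° − 31.3°/2) = 0.3162.
P_a = ½K_aγH² = 0.5×0.3162×19.4×10.6² = 344.6 kN/m, acting at H/3 = 3.533 m above the base.
Overturning moment M_o = P_a × H/3 = 344.6 × 3.533 = 1218.
Resisting moment M_r = W × 3.07 = 1065.9 × 3.07 = 3272.
FS_overturning = M_r/M_o = 3272/1218 = 2.687.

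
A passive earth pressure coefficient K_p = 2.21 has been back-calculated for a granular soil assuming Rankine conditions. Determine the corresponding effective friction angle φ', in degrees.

22.1°

K_p = (1+sin φ)/(1−sin φ) ⇒ sin φ = (K_p − 1)/(K_p + 1) = 0.3769.
φ = arcsin(0.3769) = 22.14°.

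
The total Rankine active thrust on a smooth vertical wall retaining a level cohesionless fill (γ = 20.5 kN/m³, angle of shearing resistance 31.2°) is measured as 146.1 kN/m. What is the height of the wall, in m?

K_a = 0.3175. P_a = ½ K_a γ H² ⇒ H = √(2P_a/(K_a γ)).
H = √(2×146.1/(0.3175×20.5)) = 6.700 m.

6.70 m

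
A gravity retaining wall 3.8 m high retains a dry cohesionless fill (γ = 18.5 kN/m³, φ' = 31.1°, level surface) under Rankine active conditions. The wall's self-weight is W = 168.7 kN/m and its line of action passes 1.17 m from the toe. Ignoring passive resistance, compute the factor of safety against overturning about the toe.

3.66

K_a = tan²(45° − 31.1°/2) = 0.3188.
P_a = ½K_aγH² = 0.5×0.3188×18.5×3.8² = 42.58 kN/m, acting at H/3 = 1.267 m above the base.
Overturning moment M_o = P_a × H/3 = 42.58 × 1.267 = 53.94.
Resisting moment M_r = W × 1.17 = 168.7 × 1.17 = 197.4.
FS_overturning = M_r/M_o = 197.4/53.94 = 3.659.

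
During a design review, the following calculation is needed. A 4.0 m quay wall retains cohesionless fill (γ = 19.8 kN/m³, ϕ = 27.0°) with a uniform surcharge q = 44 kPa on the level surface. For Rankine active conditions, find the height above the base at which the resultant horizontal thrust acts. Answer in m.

1.68 m

K_a = 0.3755.
Triangular part P₁ = ½K_aγH² = 59.48 at H/3 = 1.333 m; rectangular part P₂ = K_a q H = 66.09 at H/2 = 2.000 m.
ȳ = (P₁·1.333 + P₂·2.000)/(P₁+P₂) = 1.684 m.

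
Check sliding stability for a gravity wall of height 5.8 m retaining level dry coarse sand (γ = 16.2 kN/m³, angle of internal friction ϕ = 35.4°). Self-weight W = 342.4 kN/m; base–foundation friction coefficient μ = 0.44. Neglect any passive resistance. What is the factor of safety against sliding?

K_a = tan²(45° − 35.4°/2) = 0.2664.
P_a = ½K_aγH² = 0.5×0.2664×16.2×5.8² = 72.59 kN/m, acting at H/3 = 1.933 m above the base.
FS_sliding = μW / P_a = 0.44×342.4 / 72.59 = 2.075.

2.08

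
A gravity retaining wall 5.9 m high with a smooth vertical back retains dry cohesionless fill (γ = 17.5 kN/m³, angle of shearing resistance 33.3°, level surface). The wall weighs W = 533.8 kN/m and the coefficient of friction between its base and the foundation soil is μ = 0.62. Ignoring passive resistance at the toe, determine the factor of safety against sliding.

3.73

K_a = tan²(45° − 33.3°/2) = 0.2911.
P_a = ½K_aγH² = 0.5×0.2911×17.5×5.9² = 88.68 kN/m, acting at H/3 = 1.967 m above the base.
FS_sliding = μW / P_a = 0.62×533.8 / 88.68 = 3.732.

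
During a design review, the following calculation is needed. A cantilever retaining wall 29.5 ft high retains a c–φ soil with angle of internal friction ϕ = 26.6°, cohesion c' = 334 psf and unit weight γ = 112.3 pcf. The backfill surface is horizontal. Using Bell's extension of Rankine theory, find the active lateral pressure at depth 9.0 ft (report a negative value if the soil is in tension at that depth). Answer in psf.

-27.0 psf

K_a = (1 − sin φ)/(1 + sin φ) = 0.3814.
σ_a = K_a γ z − 2c√K_a = 0.3814×112.3×9.0 − 2×334×0.6176 = -27.04 psf.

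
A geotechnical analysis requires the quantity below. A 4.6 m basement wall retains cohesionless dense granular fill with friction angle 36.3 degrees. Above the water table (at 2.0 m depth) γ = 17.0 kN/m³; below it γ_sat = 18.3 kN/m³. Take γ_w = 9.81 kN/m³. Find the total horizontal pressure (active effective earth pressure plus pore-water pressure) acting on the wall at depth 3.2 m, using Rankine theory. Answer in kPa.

23.1 kPa

K_a = (1 − sin φ)/(1 + sin φ) = 0.2563.
γ' = 18.3 − 9.81 = 8.490 kN/m³.
Effective vertical stress at 3.2 m: σ'_v = 17.0×2.0 + 8.490×1.20 = 44.19 kPa.
σ'_h = K_a σ'_v = 0.2563 × 44.19 = 11.32 kPa; u = γ_w × 1.20 = 11.77 kPa.
Total σ_h = 11.32 + 11.77 = 23.10 kPa.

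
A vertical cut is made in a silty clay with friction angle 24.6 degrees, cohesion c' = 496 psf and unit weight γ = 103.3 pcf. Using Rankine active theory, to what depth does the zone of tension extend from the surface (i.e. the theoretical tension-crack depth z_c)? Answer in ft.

15.0 ft

K_a = tan²(45° − 24.6°/2) = 0.4121; √K_a = 0.6420.
The active pressure is zero where K_a γ z = 2c√K_a, so z_c = 2c/(γ√K_a) = 2×496/(103.3×0.6420) = 14.96 ft.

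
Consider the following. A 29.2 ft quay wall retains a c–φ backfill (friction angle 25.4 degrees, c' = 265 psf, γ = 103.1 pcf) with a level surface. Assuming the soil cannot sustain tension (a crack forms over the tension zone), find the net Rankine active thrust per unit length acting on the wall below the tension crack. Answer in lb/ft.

9140 lb/ft

K_a = 0.3996; √K_a = 0.6322.
Tension-crack depth z_c = 2c/(γ√K_a) = 2×265/(103.1×0.6322) = 8.132 ft.
σ_a at base = K_a γ H − 2c√K_a = 0.3996×103.1×29.2 − 2×265×0.6322 = 868.1 psf.
P_a = ½ × 868.1 × (H − z_c) = 0.5×868.1×21.07 = 9145 lb/ft.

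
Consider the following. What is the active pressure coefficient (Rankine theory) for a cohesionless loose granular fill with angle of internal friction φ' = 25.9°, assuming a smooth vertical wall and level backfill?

K_a = tan²(45° − φ/2) = tan²(32.05°) = 0.3920.

0.392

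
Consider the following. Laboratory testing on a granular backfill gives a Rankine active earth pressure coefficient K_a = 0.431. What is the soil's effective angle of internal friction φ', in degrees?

23.4°

K_a = tan²(45° − φ/2) ⇒ 45° − φ/2 = arctan(√0.431) = 33.29°.
φ = 2(45° − 33.29°) = 23.43°.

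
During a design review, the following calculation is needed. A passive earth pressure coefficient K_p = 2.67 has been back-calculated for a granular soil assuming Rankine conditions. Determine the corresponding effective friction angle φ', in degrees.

27.1°

K_p = (1+sin φ)/(1−sin φ) ⇒ sin φ = (K_p − 1)/(K_p + 1) = 0.4550.
φ = arcsin(0.4550) = 27.07°.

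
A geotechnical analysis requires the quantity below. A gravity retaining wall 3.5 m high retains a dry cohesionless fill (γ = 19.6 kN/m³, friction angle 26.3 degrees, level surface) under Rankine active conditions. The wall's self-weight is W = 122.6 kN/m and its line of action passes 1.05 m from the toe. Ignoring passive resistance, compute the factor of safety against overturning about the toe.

2.38

K_a = tan²(45° − 26.3°/2) = 0.3859.
P_a = ½K_aγH² = 0.5×0.3859×19.6×3.5² = 46.33 kN/m, acting at H/3 = 1.167 m above the base.
Overturning moment M_o = P_a × H/3 = 46.33 × 1.167 = 54.05.
Resisting moment M_r = W × 1.05 = 122.6 × 1.05 = 128.7.
FS_overturning = M_r/M_o = 128.7/54.05 = 2.382.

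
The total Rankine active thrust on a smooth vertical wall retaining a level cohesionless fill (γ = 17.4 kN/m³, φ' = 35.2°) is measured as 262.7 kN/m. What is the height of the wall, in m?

10.6 m

K_a = 0.2687. P_a = ½ K_a γ H² ⇒ H = √(2P_a/(K_a γ)).
H = √(2×262.7/(0.2687×17.4)) = 10.60 m.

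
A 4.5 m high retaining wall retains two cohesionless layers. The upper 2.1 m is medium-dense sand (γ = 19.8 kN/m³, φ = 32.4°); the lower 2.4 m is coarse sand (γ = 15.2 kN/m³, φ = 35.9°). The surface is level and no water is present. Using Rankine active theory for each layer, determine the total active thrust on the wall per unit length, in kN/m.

K_a1 = tan²(45°−32.4°/2) = 0.3022; K_a2 = tan²(45°−35.9°/2) = 0.2607.
Layer 1: σ at base = K_a1 γ₁ h₁ = 12.57 kPa; P₁ = ½×12.57×2.1 = 13.20.
Layer 2: σ_v at top = γ₁h₁ = 41.58; σ_h top = K_a2×41.58 = 10.84; σ_h base = K_a2×(41.58+15.2×2.4) = 20.35.
P₂ = ½(10.84+20.35)×2.4 = 37.43. Total P_a = 13.20+37.43 = 50.63 kN/m.

50.6 kN/m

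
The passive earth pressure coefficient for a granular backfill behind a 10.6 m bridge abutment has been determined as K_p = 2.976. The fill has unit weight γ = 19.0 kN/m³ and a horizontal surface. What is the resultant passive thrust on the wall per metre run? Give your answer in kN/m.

P = ½ K_p γ H² = 0.5 × 2.976 × 19.0 × 10.6² = 3177 kN/m.

3180 kN/m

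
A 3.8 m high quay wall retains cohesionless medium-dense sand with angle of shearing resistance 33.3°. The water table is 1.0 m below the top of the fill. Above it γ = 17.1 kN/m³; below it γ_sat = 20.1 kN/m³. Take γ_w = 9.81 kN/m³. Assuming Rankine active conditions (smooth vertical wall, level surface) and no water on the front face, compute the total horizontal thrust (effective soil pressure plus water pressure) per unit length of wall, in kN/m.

66.6 kN/m

K_a = tan²(45° − φ/2) = 0.2911.
γ' = 20.1 − 9.81 = 10.29 kN/m³. Depth below WT = 2.8 m.
σ'_h at WT = K_a γ d_w = 4.978 kPa; at base = 4.978 + K_a γ' × 2.8 = 13.37 kPa.
P₁ (0–1.0 m) = ½×4.978×1.0 = 2.489. P₂ (1.0–3.8 m) = ½(4.978+13.37)×2.8 = 25.68.
P_w = ½ γ_w h₂² = 0.5×9.81×2.8² = 38.46. Total = 2.489+25.68+38.46 = 66.63 kN/m.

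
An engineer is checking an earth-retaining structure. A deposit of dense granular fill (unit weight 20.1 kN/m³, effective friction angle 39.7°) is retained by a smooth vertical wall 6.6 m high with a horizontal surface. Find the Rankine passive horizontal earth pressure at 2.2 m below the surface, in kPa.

K_p = (1 + sin φ)/(1 − sin φ) = 4.537.
σ_h = K_p γ z = 4.537 × 20.1 × 2.2 = 200.6 kPa.

201 kPa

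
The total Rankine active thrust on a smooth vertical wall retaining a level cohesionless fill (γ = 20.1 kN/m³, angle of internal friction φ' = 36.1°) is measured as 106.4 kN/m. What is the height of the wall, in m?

6.40 m

K_a = 0.2585. P_a = ½ K_a γ H² ⇒ H = √(2P_a/(K_a γ)).
H = √(2×106.4/(0.2585×20.1)) = 6.400 m.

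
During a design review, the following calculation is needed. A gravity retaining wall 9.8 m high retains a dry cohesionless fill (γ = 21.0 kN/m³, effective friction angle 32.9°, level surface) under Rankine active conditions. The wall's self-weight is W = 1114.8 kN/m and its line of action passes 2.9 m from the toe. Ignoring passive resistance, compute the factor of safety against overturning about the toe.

K_a = tan²(45° − 32.9°/2) = 0.2960.
P_a = ½K_aγH² = 0.5×0.2960×21.0×9.8² = 298.5 kN/m, acting at H/3 = 3.267 m above the base.
Overturning moment M_o = P_a × H/3 = 298.5 × 3.267 = 975.2.
Resisting moment M_r = W × 2.9 = 1114.8 × 2.9 = 3233.
FS_overturning = M_r/M_o = 3233/975.2 = 3.315.

3.32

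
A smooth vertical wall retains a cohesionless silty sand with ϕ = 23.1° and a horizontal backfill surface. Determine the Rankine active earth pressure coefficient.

K_a = tan²(45° − φ/2) = tan²(33.45°) = 0.4364.

0.436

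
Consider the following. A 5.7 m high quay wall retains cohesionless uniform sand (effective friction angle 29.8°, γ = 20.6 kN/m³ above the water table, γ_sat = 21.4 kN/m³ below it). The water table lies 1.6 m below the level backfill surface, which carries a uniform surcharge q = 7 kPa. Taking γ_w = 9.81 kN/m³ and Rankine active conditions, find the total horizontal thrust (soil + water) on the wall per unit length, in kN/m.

183 kN/m

K_a = tan²(45° − φ/2) = 0.3360.
γ' = 21.4 − 9.81 = 11.59 kN/m³. h₂ = H − d_w = 4.1 m.
σ'_h: at surface K_a·q = 2.352; at WT K_a(q+γd_w) = 13.43; at base K_a(q+γd_w+γ'h₂) = 29.40 kPa.
P₁ = ½(2.352+13.43)×1.6 = 12.62; P₂ = ½(13.43+29.40)×4.1 = 87.79; P_w = ½γ_w h₂² = 82.45.
Total = 12.62+87.79+82.45 = 182.9 kN/m.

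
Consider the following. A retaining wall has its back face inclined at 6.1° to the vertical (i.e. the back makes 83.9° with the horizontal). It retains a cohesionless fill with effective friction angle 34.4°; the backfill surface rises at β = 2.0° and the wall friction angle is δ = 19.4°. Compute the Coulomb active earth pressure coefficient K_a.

K_a = sin²(α+φ) / [sin²α · sin(α−δ) · (1 + √{sin(φ+δ)sin(φ−β) / (sin(α−δ)sin(α+β))})²].
With α = 83.9°, φ = 34.4°, δ = 19.4°, β = 2.0°: K_a = 0.3031.

0.303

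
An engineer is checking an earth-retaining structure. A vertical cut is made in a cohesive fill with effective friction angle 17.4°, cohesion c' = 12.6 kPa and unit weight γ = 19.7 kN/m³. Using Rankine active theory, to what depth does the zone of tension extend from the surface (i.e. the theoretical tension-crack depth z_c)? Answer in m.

1.74 m

K_a = tan²(45° − 17.4°/2) = 0.5396; √K_a = 0.7346.
The active pressure is zero where K_a γ z = 2c√K_a, so z_c = 2c/(γ√K_a) = 2×12.6/(19.7×0.7346) = 1.741 m.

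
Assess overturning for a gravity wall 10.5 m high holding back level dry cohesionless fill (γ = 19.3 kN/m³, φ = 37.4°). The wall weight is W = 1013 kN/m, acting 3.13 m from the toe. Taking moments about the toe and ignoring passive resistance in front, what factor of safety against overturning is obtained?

K_a = tan²(45° − 37.4°/2) = 0.2443.
P_a = ½K_aγH² = 0.5×0.2443×19.3×10.5² = 259.9 kN/m, acting at H/3 = 3.500 m above the base.
Overturning moment M_o = P_a × H/3 = 259.9 × 3.500 = 909.6.
Resisting moment M_r = W × 3.13 = 1013 × 3.13 = 3171.
FS_overturning = M_r/M_o = 3171/909.6 = 3.486.

3.49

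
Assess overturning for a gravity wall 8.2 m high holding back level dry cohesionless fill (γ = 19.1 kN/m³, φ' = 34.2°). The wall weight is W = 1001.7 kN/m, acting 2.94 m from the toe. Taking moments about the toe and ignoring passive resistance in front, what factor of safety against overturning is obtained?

5.99

K_a = tan²(45° − 34.2°/2) = 0.2803.
P_a = ½K_aγH² = 0.5×0.2803×19.1×8.2² = 180.0 kN/m, acting at H/3 = 2.733 m above the base.
Overturning moment M_o = P_a × H/3 = 180.0 × 2.733 = 492.1.
Resisting moment M_r = W × 2.94 = 1001.7 × 2.94 = 2945.
FS_overturning = M_r/M_o = 2945/492.1 = 5.985.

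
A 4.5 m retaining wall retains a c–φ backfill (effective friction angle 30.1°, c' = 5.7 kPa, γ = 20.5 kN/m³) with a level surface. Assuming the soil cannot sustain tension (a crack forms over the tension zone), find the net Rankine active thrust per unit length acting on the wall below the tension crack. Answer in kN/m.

42.5 kN/m

K_a = 0.3320; √K_a = 0.5762.
Tension-crack depth z_c = 2c/(γ√K_a) = 2×5.7/(20.5×0.5762) = 0.9651 m.
σ_a at base = K_a γ H − 2c√K_a = 0.3320×20.5×4.5 − 2×5.7×0.5762 = 24.06 kPa.
P_a = ½ × 24.06 × (H − z_c) = 0.5×24.06×3.535 = 42.52 kN/m.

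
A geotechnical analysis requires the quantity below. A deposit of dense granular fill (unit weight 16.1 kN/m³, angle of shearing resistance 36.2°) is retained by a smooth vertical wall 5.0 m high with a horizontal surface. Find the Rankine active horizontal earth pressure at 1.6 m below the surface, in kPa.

6.63 kPa

K_a = (1 − sin φ)/(1 + sin φ) = 0.2574.
σ_h = K_a γ z = 0.2574 × 16.1 × 1.6 = 6.630 kPa.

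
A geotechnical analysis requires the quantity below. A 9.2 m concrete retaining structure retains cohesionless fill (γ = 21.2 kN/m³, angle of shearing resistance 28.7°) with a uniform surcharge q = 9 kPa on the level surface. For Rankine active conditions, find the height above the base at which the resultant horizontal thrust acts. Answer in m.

3.20 m

K_a = 0.3511.
Triangular part P₁ = ½K_aγH² = 315.0 at H/3 = 3.067 m; rectangular part P₂ = K_a q H = 29.07 at H/2 = 4.600 m.
ȳ = (P₁·3.067 + P₂·4.600)/(P₁+P₂) = 3.196 m.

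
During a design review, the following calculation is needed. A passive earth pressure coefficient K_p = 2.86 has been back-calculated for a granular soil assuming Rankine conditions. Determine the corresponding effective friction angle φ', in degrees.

K_p = (1+sin φ)/(1−sin φ) ⇒ sin φ = (K_p − 1)/(K_p + 1) = 0.4819.
φ = arcsin(0.4819) = 28.81°.

28.8°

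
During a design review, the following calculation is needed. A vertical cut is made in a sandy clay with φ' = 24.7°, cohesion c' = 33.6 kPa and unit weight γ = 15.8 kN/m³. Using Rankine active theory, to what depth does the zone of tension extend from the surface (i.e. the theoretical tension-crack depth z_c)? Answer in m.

6.64 m

K_a = tan²(45° − 24.7°/2) = 0.4106; √K_a = 0.6408.
The active pressure is zero where K_a γ z = 2c√K_a, so z_c = 2c/(γ√K_a) = 2×33.6/(15.8×0.6408) = 6.638 m.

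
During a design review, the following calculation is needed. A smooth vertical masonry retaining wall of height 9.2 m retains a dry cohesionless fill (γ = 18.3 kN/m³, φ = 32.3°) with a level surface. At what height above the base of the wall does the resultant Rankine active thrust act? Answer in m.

3.07 m

K_a = 0.3035.
The pressure distribution is triangular, so the resultant acts at H/3 above the base = 9.2/3 = 3.067 m.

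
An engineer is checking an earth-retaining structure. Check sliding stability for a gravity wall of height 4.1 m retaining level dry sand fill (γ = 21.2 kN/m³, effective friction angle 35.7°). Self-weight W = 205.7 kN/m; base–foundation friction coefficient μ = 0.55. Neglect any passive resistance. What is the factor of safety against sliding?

K_a = tan²(45° − 35.7°/2) = 0.2630.
P_a = ½K_aγH² = 0.5×0.2630×21.2×4.1² = 46.86 kN/m, acting at H/3 = 1.367 m above the base.
FS_sliding = μW / P_a = 0.55×205.7 / 46.86 = 2.414.

2.41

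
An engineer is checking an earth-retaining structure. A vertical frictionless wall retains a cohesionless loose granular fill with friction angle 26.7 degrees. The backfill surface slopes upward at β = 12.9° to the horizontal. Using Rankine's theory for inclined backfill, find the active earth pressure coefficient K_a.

0.418

K_a = cos β · (cos β − √(cos²β − cos²φ)) / (cos β + √(cos²β − cos²φ)).
cos β = 0.9748, cos φ = 0.8934, √(cos²β − cos²φ) = 0.3899.
K_a = 0.9748 × (0.9748 − 0.3899)/(0.9748 + 0.3899) = 0.4177.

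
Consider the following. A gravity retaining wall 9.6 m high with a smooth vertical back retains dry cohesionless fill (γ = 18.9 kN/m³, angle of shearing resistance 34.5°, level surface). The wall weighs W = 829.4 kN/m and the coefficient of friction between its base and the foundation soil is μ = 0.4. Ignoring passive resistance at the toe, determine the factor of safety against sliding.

1.38

K_a = tan²(45° − 34.5°/2) = 0.2768.
P_a = ½K_aγH² = 0.5×0.2768×18.9×9.6² = 241.1 kN/m, acting at H/3 = 3.200 m above the base.
FS_sliding = μW / P_a = 0.4×829.4 / 241.1 = 1.376.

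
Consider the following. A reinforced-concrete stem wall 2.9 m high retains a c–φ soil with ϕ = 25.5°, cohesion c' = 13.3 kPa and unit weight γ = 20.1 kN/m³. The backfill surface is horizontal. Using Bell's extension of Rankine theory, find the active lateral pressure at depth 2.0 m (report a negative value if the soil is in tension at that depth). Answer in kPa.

-0.780 kPa

K_a = (1 − sin φ)/(1 + sin φ) = 0.3981.
σ_a = K_a γ z − 2c√K_a = 0.3981×20.1×2.0 − 2×13.3×0.6310 = -0.7797 kPa.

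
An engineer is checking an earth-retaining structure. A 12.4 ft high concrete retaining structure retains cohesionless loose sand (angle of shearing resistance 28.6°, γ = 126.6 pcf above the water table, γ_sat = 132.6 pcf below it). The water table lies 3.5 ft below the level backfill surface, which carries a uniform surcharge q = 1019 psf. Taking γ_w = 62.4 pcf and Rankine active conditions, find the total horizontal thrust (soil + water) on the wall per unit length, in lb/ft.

9570 lb/ft

K_a = tan²(45° − φ/2) = 0.3525.
γ' = 132.6 − 62.4 = 70.20 pcf. h₂ = H − d_w = 8.9 ft.
σ'_h: at surface K_a·q = 359.2; at WT K_a(q+γd_w) = 515.5; at base K_a(q+γd_w+γ'h₂) = 735.7 psf.
P₁ = ½(359.2+515.5)×3.5 = 1531; P₂ = ½(515.5+735.7)×8.9 = 5568; P_w = ½γ_w h₂² = 2471.
Total = 1531+5568+2471 = 9570 lb/ft.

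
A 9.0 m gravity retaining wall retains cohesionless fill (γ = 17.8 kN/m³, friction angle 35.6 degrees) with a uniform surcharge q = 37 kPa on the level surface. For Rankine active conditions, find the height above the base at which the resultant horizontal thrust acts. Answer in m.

K_a = 0.2641.
Triangular part P₁ = ½K_aγH² = 190.4 at H/3 = 3.000 m; rectangular part P₂ = K_a q H = 87.95 at H/2 = 4.500 m.
ȳ = (P₁·3.000 + P₂·4.500)/(P₁+P₂) = 3.474 m.

3.47 m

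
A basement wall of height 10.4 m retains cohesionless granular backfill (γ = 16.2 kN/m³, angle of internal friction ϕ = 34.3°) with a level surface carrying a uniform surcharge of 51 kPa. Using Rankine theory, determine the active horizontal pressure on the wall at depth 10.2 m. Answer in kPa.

K_a = (1 − sin φ)/(1 + sin φ) = 0.2792.
σ_v = γz + q = 16.2 × 10.2 + 51 = 216.2 kPa.
σ_h = K_a σ_v = 0.2792 × 216.2 = 60.37 kPa.

60.4 kPa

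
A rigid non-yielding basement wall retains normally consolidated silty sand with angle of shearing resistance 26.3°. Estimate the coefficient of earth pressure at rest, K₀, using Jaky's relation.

0.557

K₀ = 1 − sin φ' = 1 − sin 26.3° = 0.5569.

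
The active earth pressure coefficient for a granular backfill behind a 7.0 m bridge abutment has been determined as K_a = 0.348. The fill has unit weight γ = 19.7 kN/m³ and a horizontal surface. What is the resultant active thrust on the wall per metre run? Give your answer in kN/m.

P = ½ K_a γ H² = 0.5 × 0.348 × 19.7 × 7.0² = 168.0 kN/m.

168 kN/m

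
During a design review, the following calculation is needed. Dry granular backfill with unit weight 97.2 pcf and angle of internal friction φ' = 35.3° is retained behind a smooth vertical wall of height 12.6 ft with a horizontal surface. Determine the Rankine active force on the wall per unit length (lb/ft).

2060 lb/ft

K_a = tan²(45° − φ/2) = 0.2675.
P_a = ½ K_a γ H² = 0.5 × 0.2675 × 97.2 × 12.6² = 2064 lb/ft.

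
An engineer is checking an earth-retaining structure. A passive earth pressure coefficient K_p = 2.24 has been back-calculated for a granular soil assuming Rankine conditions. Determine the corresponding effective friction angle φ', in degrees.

22.5°

K_p = (1+sin φ)/(1−sin φ) ⇒ sin φ = (K_p − 1)/(K_p + 1) = 0.3827.
φ = arcsin(0.3827) = 22.50°.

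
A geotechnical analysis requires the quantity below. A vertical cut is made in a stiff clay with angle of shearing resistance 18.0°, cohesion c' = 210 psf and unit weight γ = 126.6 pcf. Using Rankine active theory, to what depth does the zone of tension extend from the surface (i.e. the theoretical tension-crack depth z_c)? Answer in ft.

4.57 ft

K_a = tan²(45° − 18.0°/2) = 0.5279; √K_a = 0.7265.
The active pressure is zero where K_a γ z = 2c√K_a, so z_c = 2c/(γ√K_a) = 2×210/(126.6×0.7265) = 4.566 ft.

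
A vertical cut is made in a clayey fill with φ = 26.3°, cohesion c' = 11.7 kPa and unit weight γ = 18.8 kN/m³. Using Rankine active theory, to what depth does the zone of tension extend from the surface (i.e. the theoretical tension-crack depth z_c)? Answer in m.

K_a = tan²(45° − 26.3°/2) = 0.3859; √K_a = 0.6212.
The active pressure is zero where K_a γ z = 2c√K_a, so z_c = 2c/(γ√K_a) = 2×11.7/(18.8×0.6212) = 2.004 m.

2.00 m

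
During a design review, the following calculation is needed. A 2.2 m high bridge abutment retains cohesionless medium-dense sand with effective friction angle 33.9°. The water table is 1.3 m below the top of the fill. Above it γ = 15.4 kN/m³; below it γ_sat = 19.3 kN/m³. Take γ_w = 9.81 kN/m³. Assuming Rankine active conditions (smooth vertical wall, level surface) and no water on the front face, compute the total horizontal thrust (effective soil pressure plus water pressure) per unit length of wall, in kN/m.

K_a = tan²(45° − φ/2) = 0.2839.
γ' = 19.3 − 9.81 = 9.490 kN/m³. Depth below WT = 0.9 m.
σ'_h at WT = K_a γ d_w = 5.684 kPa; at base = 5.684 + K_a γ' × 0.9 = 8.109 kPa.
P₁ (0–1.3 m) = ½×5.684×1.3 = 3.694. P₂ (1.3–2.2 m) = ½(5.684+8.109)×0.9 = 6.207.
P_w = ½ γ_w h₂² = 0.5×9.81×0.9² = 3.973. Total = 3.694+6.207+3.973 = 13.87 kN/m.

13.9 kN/m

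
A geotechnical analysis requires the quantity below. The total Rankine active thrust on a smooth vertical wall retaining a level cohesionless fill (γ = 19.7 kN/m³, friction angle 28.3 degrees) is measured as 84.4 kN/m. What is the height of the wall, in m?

4.90 m

K_a = 0.3568. P_a = ½ K_a γ H² ⇒ H = √(2P_a/(K_a γ)).
H = √(2×84.4/(0.3568×19.7)) = 4.901 m.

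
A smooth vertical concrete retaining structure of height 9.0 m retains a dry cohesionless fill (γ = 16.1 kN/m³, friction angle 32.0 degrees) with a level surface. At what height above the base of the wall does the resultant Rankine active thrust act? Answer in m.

K_a = 0.3073.
The pressure distribution is triangular, so the resultant acts at H/3 above the base = 9.0/3 = 3.000 m.

3.00 m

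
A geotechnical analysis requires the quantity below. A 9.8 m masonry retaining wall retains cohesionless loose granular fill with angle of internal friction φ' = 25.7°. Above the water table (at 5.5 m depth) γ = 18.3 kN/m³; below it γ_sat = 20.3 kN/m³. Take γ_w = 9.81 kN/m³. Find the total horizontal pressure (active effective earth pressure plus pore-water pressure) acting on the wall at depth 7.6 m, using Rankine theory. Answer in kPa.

K_a = (1 − sin φ)/(1 + sin φ) = 0.3950.
γ' = 20.3 − 9.81 = 10.49 kN/m³.
Effective vertical stress at 7.6 m: σ'_v = 18.3×5.5 + 10.49×2.10 = 122.7 kPa.
σ'_h = K_a σ'_v = 0.3950 × 122.7 = 48.46 kPa; u = γ_w × 2.10 = 20.60 kPa.
Total σ_h = 48.46 + 20.60 = 69.06 kPa.

69.1 kPa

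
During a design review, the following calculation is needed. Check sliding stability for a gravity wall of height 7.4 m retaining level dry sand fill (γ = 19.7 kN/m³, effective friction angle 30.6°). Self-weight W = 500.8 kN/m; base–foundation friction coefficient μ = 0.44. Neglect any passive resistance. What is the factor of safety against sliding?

1.26

K_a = tan²(45° − 30.6°/2) = 0.3253.
P_a = ½K_aγH² = 0.5×0.3253×19.7×7.4² = 175.5 kN/m, acting at H/3 = 2.467 m above the base.
FS_sliding = μW / P_a = 0.44×500.8 / 175.5 = 1.256.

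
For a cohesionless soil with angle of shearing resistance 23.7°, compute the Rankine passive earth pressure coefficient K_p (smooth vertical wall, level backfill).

K_p = (1 + sin φ)/(1 − sin φ) = tan²(45° + 23.7°/2) = 2.344.

2.34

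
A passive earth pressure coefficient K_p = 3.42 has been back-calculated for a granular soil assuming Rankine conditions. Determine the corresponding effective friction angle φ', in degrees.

K_p = (1+sin φ)/(1−sin φ) ⇒ sin φ = (K_p − 1)/(K_p + 1) = 0.5475.
φ = arcsin(0.5475) = 33.20°.

33.2°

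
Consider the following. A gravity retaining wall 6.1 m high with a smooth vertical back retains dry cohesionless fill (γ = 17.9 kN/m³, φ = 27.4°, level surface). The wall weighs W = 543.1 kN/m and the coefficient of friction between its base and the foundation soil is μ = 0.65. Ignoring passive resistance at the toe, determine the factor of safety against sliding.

K_a = tan²(45° − 27.4°/2) = 0.3697.
P_a = ½K_aγH² = 0.5×0.3697×17.9×6.1² = 123.1 kN/m, acting at H/3 = 2.033 m above the base.
FS_sliding = μW / P_a = 0.65×543.1 / 123.1 = 2.867.

2.87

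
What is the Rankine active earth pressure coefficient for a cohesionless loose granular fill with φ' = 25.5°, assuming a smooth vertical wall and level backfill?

K_a = tan²(45° − φ/2) = tan²(32.25°) = 0.3981.

0.398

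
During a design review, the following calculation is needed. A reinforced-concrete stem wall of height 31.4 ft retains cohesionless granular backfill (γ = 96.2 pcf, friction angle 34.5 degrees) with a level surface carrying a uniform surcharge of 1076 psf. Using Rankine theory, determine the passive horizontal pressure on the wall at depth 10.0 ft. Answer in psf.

7360 psf

K_p = (1 + sin φ)/(1 − sin φ) = 3.613.
σ_v = γz + q = 96.2 × 10.0 + 1076 = 2038 psf.
σ_h = K_p σ_v = 3.613 × 2038 = 7363 psf.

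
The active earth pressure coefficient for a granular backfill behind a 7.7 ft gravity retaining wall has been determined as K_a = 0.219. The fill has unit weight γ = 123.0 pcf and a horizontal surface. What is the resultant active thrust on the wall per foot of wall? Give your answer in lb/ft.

799 lb/ft

P = ½ K_a γ H² = 0.5 × 0.219 × 123.0 × 7.7² = 798.5 lb/ft.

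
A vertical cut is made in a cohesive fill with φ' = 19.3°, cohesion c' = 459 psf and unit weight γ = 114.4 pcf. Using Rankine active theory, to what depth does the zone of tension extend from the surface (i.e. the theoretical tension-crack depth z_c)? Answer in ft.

K_a = tan²(45° − 19.3°/2) = 0.5032; √K_a = 0.7094.
The active pressure is zero where K_a γ z = 2c√K_a, so z_c = 2c/(γ√K_a) = 2×459/(114.4×0.7094) = 11.31 ft.

11.3 ft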